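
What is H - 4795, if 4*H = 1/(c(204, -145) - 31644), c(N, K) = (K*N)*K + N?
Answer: -81661918799/17030640 ≈ -4795.0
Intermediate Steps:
c(N, K) = N + N*K**2 (c(N, K) = N*K**2 + N = N + N*K**2)
H = 1/17030640 (H = 1/(4*(204*(1 + (-145)**2) - 31644)) = 1/(4*(204*(1 + 21025) - 31644)) = 1/(4*(204*21026 - 31644)) = 1/(4*(4289304 - 31644)) = (1/4)/4257660 = (1/4)*(1/4257660) = 1/17030640 ≈ 5.8718e-8)
H - 4795 = 1/17030640 - 4795 = -81661918799/17030640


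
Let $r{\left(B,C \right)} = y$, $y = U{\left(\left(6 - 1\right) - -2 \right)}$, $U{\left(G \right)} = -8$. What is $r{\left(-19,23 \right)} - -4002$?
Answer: $3994$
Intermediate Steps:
$y = -8$
$r{\left(B,C \right)} = -8$
$r{\left(-19,23 \right)} - -4002 = -8 - -4002 = -8 + 4002 = 3994$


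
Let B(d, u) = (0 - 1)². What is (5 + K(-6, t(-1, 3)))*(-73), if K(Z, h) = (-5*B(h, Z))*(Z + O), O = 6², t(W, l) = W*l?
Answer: 10585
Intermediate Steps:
B(d, u) = 1 (B(d, u) = (-1)² = 1)
O = 36
K(Z, h) = -180 - 5*Z (K(Z, h) = (-5*1)*(Z + 36) = -5*(36 + Z) = -180 - 5*Z)
(5 + K(-6, t(-1, 3)))*(-73) = (5 + (-180 - 5*(-6)))*(-73) = (5 + (-180 + 30))*(-73) = (5 - 150)*(-73) = -145*(-73) = 10585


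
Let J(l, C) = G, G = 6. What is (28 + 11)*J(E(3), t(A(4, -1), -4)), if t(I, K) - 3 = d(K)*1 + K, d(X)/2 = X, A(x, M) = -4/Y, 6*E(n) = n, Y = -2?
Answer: 234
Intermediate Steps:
E(n) = n/6
A(x, M) = 2 (A(x, M) = -4/(-2) = -4*(-½) = 2)
d(X) = 2*X
t(I, K) = 3 + 3*K (t(I, K) = 3 + ((2*K)*1 + K) = 3 + (2*K + K) = 3 + 3*K)
J(l, C) = 6
(28 + 11)*J(E(3), t(A(4, -1), -4)) = (28 + 11)*6 = 39*6 = 234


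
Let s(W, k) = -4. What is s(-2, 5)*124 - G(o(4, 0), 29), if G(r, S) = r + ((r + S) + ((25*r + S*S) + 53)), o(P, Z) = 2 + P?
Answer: -1581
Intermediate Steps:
G(r, S) = 53 + S + S**2 + 27*r (G(r, S) = r + ((S + r) + ((25*r + S**2) + 53)) = r + ((S + r) + ((S**2 + 25*r) + 53)) = r + ((S + r) + (53 + S**2 + 25*r)) = r + (53 + S + S**2 + 26*r) = 53 + S + S**2 + 27*r)
s(-2, 5)*124 - G(o(4, 0), 29) = -4*124 - (53 + 29 + 29**2 + 27*(2 + 4)) = -496 - (53 + 29 + 841 + 27*6) = -496 - (53 + 29 + 841 + 162) = -496 - 1*1085 = -496 - 1085 = -1581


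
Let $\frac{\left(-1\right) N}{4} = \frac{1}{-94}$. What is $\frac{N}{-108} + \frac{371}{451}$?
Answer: $\frac{941147}{1144638} \approx 0.82222$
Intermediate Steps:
$N = \frac{2}{47}$ ($N = - \frac{4}{-94} = \left(-4\right) \left(- \frac{1}{94}\right) = \frac{2}{47} \approx 0.042553$)
$\frac{N}{-108} + \frac{371}{451} = \frac{2}{47 \left(-108\right)} + \frac{371}{451} = \frac{2}{47} \left(- \frac{1}{108}\right) + 371 \cdot \frac{1}{451} = - \frac{1}{2538} + \frac{371}{451} = \frac{941147}{1144638}$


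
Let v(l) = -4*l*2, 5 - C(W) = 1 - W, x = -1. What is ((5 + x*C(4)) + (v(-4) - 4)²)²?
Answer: 609961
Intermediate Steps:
C(W) = 4 + W (C(W) = 5 - (1 - W) = 5 + (-1 + W) = 4 + W)
v(l) = -8*l
((5 + x*C(4)) + (v(-4) - 4)²)² = ((5 - (4 + 4)) + (-8*(-4) - 4)²)² = ((5 - 1*8) + (32 - 4)²)² = ((5 - 8) + 28²)² = (-3 + 784)² = 781² = 609961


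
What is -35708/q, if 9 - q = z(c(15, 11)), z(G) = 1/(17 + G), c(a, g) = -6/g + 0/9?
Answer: -3231574/809 ≈ -3994.5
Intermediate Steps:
c(a, g) = -6/g (c(a, g) = -6/g + 0*(⅑) = -6/g + 0 = -6/g)
q = 1618/181 (q = 9 - 1/(17 - 6/11) = 9 - 1/181/11 = 9 - 1*11/181 = 9 - 11/181 = 1618/181 ≈ 8.9392)
-35708/q = -35708/1618/181 = -35708*181/1618 = -3231574/809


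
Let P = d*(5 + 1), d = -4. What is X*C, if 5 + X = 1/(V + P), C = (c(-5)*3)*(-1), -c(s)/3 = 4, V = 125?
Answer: -18144/101 ≈ -179.64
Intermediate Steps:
c(s) = -12 (c(s) = -3*4 = -12)
C = 36 (C = -12*3*(-1) = -36*(-1) = 36)
P = -24 (P = -4*(5 + 1) = -4*6 = -24)
X = -504/101 (X = -5 + 1/(125 - 24) = -5 + 1/101 = -504/101 ≈ -4.9901)
X*C = -504/101*36 = -18144/101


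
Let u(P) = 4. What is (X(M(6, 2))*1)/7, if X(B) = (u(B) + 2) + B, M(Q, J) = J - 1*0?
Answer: 8/7 ≈ 1.1429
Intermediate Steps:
M(Q, J) = J (M(Q, J) = J + 0 = J)
X(B) = 6 + B (X(B) = (4 + 2) + B = 6 + B)
(X(M(6, 2))*1)/7 = ((6 + 2)*1)/7 = (8*1)*(⅐) = 8*(⅐) = 8/7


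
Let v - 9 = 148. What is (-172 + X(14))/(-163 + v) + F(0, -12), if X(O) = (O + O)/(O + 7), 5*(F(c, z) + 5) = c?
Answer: 211/9 ≈ 23.444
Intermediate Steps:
v = 157 (v = 9 + 148 = 157)
F(c, z) = -5 + c/5
X(O) = 2*O/(7 + O) (X(O) = (2*O)/(7 + O) = 2*O/(7 + O))
(-172 + X(14))/(-163 + v) + F(0, -12) = (-172 + 2*14/(7 + 14))/(-163 + 157) + (-5 + (⅕)*0) = (-172 + 2*14/21)/(-6) + (-5 + 0) = (-172 + 2*14*(1/21))*(-⅙) - 5 = (-172 + 4/3)*(-⅙) - 5 = -512/3*(-⅙) - 5 = 256/9 - 5 = 211/9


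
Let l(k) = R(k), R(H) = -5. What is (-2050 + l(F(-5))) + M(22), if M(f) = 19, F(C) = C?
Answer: -2036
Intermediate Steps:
l(k) = -5
(-2050 + l(F(-5))) + M(22) = (-2050 - 5) + 19 = -2055 + 19 = -2036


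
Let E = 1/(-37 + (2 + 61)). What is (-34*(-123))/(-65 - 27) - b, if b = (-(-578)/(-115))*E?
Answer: -135337/2990 ≈ -45.263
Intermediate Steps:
E = 1/26 (E = 1/(-37 + 63) = 1/26 ≈ 0.038462)
b = -289/1495 (b = -(-578)/(-115)*(1/26) = -(-578)*(-1)/115*(1/26) = -34*17/115*(1/26) = -578/115*1/26 = -289/1495 ≈ -0.19331)
(-34*(-123))/(-65 - 27) - b = (-34*(-123))/(-65 - 27) - 1*(-289/1495) = 4182/(-92) + 289/1495 = 4182*(-1/92) + 289/1495 = -2091/46 + 289/1495 = -135337/2990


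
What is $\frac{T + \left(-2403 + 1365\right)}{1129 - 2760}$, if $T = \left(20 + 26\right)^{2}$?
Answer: $- \frac{154}{233} \approx -0.66094$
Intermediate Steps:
$T = 2116$ ($T = 46^{2} = 2116$)
$\frac{T + \left(-2403 + 1365\right)}{1129 - 2760} = \frac{2116 + \left(-2403 + 1365\right)}{1129 - 2760} = \frac{2116 - 1038}{-1631} = 1078 \left(- \frac{1}{1631}\right) = - \frac{154}{233}$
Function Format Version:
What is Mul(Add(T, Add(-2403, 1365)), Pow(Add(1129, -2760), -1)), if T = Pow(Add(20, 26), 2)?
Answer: Rational(-154, 233) ≈ -0.66094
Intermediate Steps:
T = 2116 (T = Pow(46, 2) = 2116)
Mul(Add(T, Add(-2403, 1365)), Pow(Add(1129, -2760), -1)) = Mul(Add(2116, Add(-2403, 1365)), Pow(Add(1129, -2760), -1)) = Mul(Add(2116, -1038), Pow(-1631, -1)) = Mul(1078, Rational(-1, 1631)) = Rational(-154, 233)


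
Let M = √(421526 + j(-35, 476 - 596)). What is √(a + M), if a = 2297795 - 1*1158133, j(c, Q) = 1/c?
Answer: √(1396085950 + 385*√4267515)/35 ≈ 1067.9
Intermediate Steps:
a = 1139662 (a = 2297795 - 1158133 = 1139662)
M = 11*√4267515/35 (M = √(421526 + 1/(-35)) = √(421526 - 1/35) = √(14753409/35) = 11*√4267515/35 ≈ 649.25)
√(a + M) = √(1139662 + 11*√4267515/35)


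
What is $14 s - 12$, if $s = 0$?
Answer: $-12$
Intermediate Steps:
$14 s - 12 = 14 \cdot 0 - 12 = 0 - 12 = -12$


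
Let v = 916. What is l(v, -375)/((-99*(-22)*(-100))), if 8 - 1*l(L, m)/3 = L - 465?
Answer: 443/72600 ≈ 0.0061019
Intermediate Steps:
l(L, m) = 1419 - 3*L (l(L, m) = 24 - 3*(L - 465) = 24 - 3*(-465 + L) = 24 + (1395 - 3*L) = 1419 - 3*L)
l(v, -375)/((-99*(-22)*(-100))) = (1419 - 3*916)/((-99*(-22)*(-100))) = (1419 - 2748)/((2178*(-100))) = -1329/(-217800) = -1329*(-1/217800) = 443/72600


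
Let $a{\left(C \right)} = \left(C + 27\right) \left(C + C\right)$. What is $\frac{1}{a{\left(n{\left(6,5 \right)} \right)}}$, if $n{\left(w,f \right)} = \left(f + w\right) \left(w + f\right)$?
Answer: $\frac{1}{35816} \approx 2.792 \cdot 10^{-5}$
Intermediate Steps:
$n{\left(w,f \right)} = \left(f + w\right)^{2}$ ($n{\left(w,f \right)} = \left(f + w\right) \left(f + w\right) = \left(f + w\right)^{2}$)
$a{\left(C \right)} = 2 C \left(27 + C\right)$ ($a{\left(C \right)} = \left(27 + C\right) 2 C = 2 C \left(27 + C\right)$)
$\frac{1}{a{\left(n{\left(6,5 \right)} \right)}} = \frac{1}{2 \left(5 + 6\right)^{2} \left(27 + \left(5 + 6\right)^{2}\right)} = \frac{1}{2 \cdot 11^{2} \left(27 + 11^{2}\right)} = \frac{1}{2 \cdot 121 \left(27 + 121\right)} = \frac{1}{2 \cdot 121 \cdot 148} = \frac{1}{35816}$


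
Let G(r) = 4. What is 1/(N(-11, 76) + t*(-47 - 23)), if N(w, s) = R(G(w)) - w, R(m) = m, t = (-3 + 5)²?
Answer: -1/265 ≈ -0.0037736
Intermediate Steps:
t = 4 (t = 2² = 4)
N(w, s) = 4 - w
1/(N(-11, 76) + t*(-47 - 23)) = 1/((4 - 1*(-11)) + 4*(-47 - 23)) = 1/((4 + 11) + 4*(-70)) = 1/(15 - 280) = 1/(-265) = -1/265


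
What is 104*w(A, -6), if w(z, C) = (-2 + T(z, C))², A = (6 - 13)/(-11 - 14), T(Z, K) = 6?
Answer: 1664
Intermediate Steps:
A = 7/25 (A = -7/(-25) = -7*(-1/25) = 7/25 ≈ 0.28000)
w(z, C) = 16 (w(z, C) = (-2 + 6)² = 4² = 16)
104*w(A, -6) = 104*16 = 1664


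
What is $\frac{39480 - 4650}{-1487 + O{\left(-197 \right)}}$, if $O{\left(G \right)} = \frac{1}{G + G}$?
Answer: $- \frac{4574340}{195293} \approx -23.423$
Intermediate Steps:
$O{\left(G \right)} = \frac{1}{2 G}$
$\frac{39480 - 4650}{-1487 + O{\left(-197 \right)}} = \frac{39480 - 4650}{-1487 + \frac{1}{2 \left(-197\right)}} = \frac{34830}{-1487 + \frac{1}{2} \left(- \frac{1}{197}\right)} = \frac{34830}{-1487 - \frac{1}{394}} = \frac{34830}{- \frac{585879}{394}} = 34830 \left(- \frac{394}{585879}\right) = - \frac{4574340}{195293}$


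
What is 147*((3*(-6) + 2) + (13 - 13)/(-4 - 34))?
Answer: -2352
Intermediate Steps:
147*((3*(-6) + 2) + (13 - 13)/(-4 - 34)) = 147*((-18 + 2) + 0/(-38)) = 147*(-16 + 0*(-1/38)) = 147*(-16 + 0) = 147*(-16) = -2352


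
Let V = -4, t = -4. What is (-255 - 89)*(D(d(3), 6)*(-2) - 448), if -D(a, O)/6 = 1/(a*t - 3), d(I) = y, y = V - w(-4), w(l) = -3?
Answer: 149984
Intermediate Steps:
y = -1 (y = -4 - 1*(-3) = -4 + 3 = -1)
d(I) = -1
D(a, O) = -6/(-3 - 4*a) (D(a, O) = -6/(a*(-4) - 3) = -6/(-4*a - 3) = -6/(-3 - 4*a))
(-255 - 89)*(D(d(3), 6)*(-2) - 448) = (-255 - 89)*((6/(3 + 4*(-1)))*(-2) - 448) = -344*((6/(3 - 4))*(-2) - 448) = -344*((6/(-1))*(-2) - 448) = -344*((6*(-1))*(-2) - 448) = -344*(-6*(-2) - 448) = -344*(12 - 448) = -344*(-436) = 149984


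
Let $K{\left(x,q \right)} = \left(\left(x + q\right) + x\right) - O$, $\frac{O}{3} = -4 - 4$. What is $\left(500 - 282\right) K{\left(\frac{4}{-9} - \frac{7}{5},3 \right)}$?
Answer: $\frac{228682}{45} \approx 5081.8$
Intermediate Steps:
$O = -24$ ($O = 3 \left(-4 - 4\right) = 3 \left(-8\right) = -24$)
$K{\left(x,q \right)} = 24 + q + 2 x$ ($K{\left(x,q \right)} = \left(\left(x + q\right) + x\right) - -24 = \left(\left(q + x\right) + x\right) + 24 = \left(q + 2 x\right) + 24 = 24 + q + 2 x$)
$\left(500 - 282\right) K{\left(\frac{4}{-9} - \frac{7}{5},3 \right)} = \left(500 - 282\right) \left(24 + 3 + 2 \left(\frac{4}{-9} - \frac{7}{5}\right)\right) = 218 \left(24 + 3 + 2 \left(4 \left(- \frac{1}{9}\right) - \frac{7}{5}\right)\right) = 218 \left(24 + 3 + 2 \left(- \frac{4}{9} - \frac{7}{5}\right)\right) = 218 \left(24 + 3 + 2 \left(- \frac{83}{45}\right)\right) = 218 \left(24 + 3 - \frac{166}{45}\right) = 218 \cdot \frac{1049}{45} = \frac{228682}{45}$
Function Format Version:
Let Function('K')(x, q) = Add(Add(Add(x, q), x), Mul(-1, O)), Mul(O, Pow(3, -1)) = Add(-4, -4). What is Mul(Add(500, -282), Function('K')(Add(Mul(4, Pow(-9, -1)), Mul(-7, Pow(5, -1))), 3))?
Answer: Rational(228682, 45) ≈ 5081.8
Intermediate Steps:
O = -24 (O = Mul(3, Add(-4, -4)) = Mul(3, -8) = -24)
Function('K')(x, q) = Add(24, q, Mul(2, x)) (Function('K')(x, q) = Add(Add(Add(x, q), x), Mul(-1, -24)) = Add(Add(Add(q, x), x), 24) = Add(Add(q, Mul(2, x)), 24) = Add(24, q, Mul(2, x)))
Mul(Add(500, -282), Function('K')(Add(Mul(4, Pow(-9, -1)), Mul(-7, Pow(5, -1))), 3)) = Mul(Add(500, -282), Add(24, 3, Mul(2, Add(Mul(4, Pow(-9, -1)), Mul(-7, Pow(5, -1)))))) = Mul(218, Add(24, 3, Mul(2, Add(Mul(4, Rational(-1, 9)), Mul(-7, Rational(1, 5)))))) = Mul(218, Add(24, 3, Mul(2, Add(Rational(-4, 9), Rational(-7, 5))))) = Mul(218, Add(24, 3, Mul(2, Rational(-83, 45)))) = Mul(218, Add(24, 3, Rational(-166, 45))) = Mul(218, Rational(1049, 45)) = Rational(228682, 45)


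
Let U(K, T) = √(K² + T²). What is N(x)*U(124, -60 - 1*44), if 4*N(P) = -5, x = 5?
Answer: -5*√1637 ≈ -202.30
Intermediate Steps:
N(P) = -5/4 (N(P) = (¼)*(-5) = -5/4)
N(x)*U(124, -60 - 1*44) = -5*√(124² + (-60 - 1*44)²)/4 = -5*√(15376 + (-60 - 44)²)/4 = -5*√(15376 + (-104)²)/4 = -5*√(15376 + 10816)/4 = -5*√1637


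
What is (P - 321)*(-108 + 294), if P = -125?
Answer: -82956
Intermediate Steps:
(P - 321)*(-108 + 294) = (-125 - 321)*(-108 + 294) = -446*186 = -82956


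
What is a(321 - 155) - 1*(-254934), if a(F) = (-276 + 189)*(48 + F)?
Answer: 236316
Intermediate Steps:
a(F) = -4176 - 87*F (a(F) = -87*(48 + F) = -4176 - 87*F)
a(321 - 155) - 1*(-254934) = (-4176 - 87*(321 - 155)) - 1*(-254934) = (-4176 - 87*166) + 254934 = (-4176 - 14442) + 254934 = -18618 + 254934 = 236316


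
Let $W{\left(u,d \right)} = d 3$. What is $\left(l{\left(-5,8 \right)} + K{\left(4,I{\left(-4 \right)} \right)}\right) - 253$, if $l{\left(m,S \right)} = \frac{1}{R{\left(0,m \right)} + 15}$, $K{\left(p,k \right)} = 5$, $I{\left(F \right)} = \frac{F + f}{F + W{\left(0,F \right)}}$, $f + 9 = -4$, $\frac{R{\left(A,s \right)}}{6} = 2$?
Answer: $- \frac{6695}{27} \approx -247.96$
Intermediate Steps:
$R{\left(A,s \right)} = 12$ ($R{\left(A,s \right)} = 6 \cdot 2 = 12$)
$f = -13$ ($f = -9 - 4 = -13$)
$W{\left(u,d \right)} = 3 d$
$I{\left(F \right)} = \frac{-13 + F}{4 F}$ ($I{\left(F \right)} = \frac{F - 13}{F + 3 F} = \frac{-13 + F}{4 F}$)
$l{\left(m,S \right)} = \frac{1}{27}$ ($l{\left(m,S \right)} = \frac{1}{12 + 15} = \frac{1}{27}$)
$\left(l{\left(-5,8 \right)} + K{\left(4,I{\left(-4 \right)} \right)}\right) - 253 = \left(\frac{1}{27} + 5\right) - 253 = \frac{136}{27} - 253 = - \frac{6695}{27}$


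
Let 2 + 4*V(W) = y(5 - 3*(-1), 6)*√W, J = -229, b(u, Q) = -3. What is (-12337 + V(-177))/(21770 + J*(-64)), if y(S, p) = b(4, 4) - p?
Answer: -8225/24284 - 3*I*√177/48568 ≈ -0.3387 - 0.00082178*I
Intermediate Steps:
y(S, p) = -3 - p
V(W) = -½ - 9*√W/4 (V(W) = -½ + ((-3 - 1*6)*√W)/4 = -½ + ((-3 - 6)*√W)/4 = -½ + (-9*√W)/4 = -½ - 9*√W/4)
(-12337 + V(-177))/(21770 + J*(-64)) = (-12337 + (-½ - 9*I*√177/4))/(21770 - 229*(-64)) = (-12337 + (-½ - 9*I*√177/4))/(21770 + 14656) = (-12337 + (-½ - 9*I*√177/4))/36426 = (-24675/2 - 9*I*√177/4)*(1/36426) = -8225/24284 - 3*I*√177/48568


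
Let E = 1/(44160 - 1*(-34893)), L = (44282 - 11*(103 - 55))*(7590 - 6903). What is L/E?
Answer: 2376253968894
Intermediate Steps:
L = 30058998 (L = (44282 - 11*48)*687 = (44282 - 528)*687 = 43754*687 = 30058998)
E = 1/79053 (E = 1/(44160 + 34893) = 1/79053 ≈ 1.2650e-5)
L/E = 30058998/(1/79053) = 30058998*79053 = 2376253968894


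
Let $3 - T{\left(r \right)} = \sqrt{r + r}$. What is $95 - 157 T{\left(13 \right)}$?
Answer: $-376 + 157 \sqrt{26} \approx 424.55$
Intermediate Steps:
$T{\left(r \right)} = 3 - \sqrt{2} \sqrt{r}$ ($T{\left(r \right)} = 3 - \sqrt{r + r} = 3 - \sqrt{2 r} = 3 - \sqrt{2} \sqrt{r}$)
$95 - 157 T{\left(13 \right)} = 95 - 157 \left(3 - \sqrt{2} \sqrt{13}\right) = 95 - 157 \left(3 - \sqrt{26}\right) = 95 - \left(471 - 157 \sqrt{26}\right) = -376 + 157 \sqrt{26}$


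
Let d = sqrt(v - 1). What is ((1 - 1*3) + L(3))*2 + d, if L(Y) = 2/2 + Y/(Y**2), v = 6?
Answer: -4/3 + sqrt(5) ≈ 0.90273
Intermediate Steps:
L(Y) = 1 + 1/Y (L(Y) = 2*(1/2) + Y/Y**2 = 1 + 1/Y)
d = sqrt(5) (d = sqrt(6 - 1) = sqrt(5) ≈ 2.2361)
((1 - 1*3) + L(3))*2 + d = ((1 - 1*3) + (1 + 3)/3)*2 + sqrt(5) = ((1 - 3) + (1/3)*4)*2 + sqrt(5) = (-2 + 4/3)*2 + sqrt(5) = -2/3*2 + sqrt(5) = -4/3 + sqrt(5)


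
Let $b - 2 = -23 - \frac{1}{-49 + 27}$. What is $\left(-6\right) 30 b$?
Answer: $\frac{41490}{11} \approx 3771.8$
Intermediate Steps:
$b = - \frac{461}{22}$ ($b = 2 - \left(23 + \frac{1}{-49 + 27}\right) = 2 - \frac{505}{22} = - \frac{461}{22} \approx -20.955$)
$\left(-6\right) 30 b = \left(-6\right) 30 \left(- \frac{461}{22}\right) = \left(-180\right) \left(- \frac{461}{22}\right) = \frac{41490}{11}$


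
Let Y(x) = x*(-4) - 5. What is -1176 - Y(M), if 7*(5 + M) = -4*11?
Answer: -8513/7 ≈ -1216.1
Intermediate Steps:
M = -79/7 (M = -5 + (-4*11)/7 = -5 + (1/7)*(-44) = -5 - 44/7 = -79/7 ≈ -11.286)
Y(x) = -5 - 4*x (Y(x) = -4*x - 5 = -5 - 4*x)
-1176 - Y(M) = -1176 - (-5 - 4*(-79/7)) = -1176 - (-5 + 316/7) = -1176 - 1*281/7 = -1176 - 281/7 = -8513/7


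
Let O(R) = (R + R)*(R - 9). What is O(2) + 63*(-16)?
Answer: -1036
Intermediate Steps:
O(R) = 2*R*(-9 + R) (O(R) = (2*R)*(-9 + R) = 2*R*(-9 + R))
O(2) + 63*(-16) = 2*2*(-9 + 2) + 63*(-16) = 2*2*(-7) - 1008 = -28 - 1008 = -1036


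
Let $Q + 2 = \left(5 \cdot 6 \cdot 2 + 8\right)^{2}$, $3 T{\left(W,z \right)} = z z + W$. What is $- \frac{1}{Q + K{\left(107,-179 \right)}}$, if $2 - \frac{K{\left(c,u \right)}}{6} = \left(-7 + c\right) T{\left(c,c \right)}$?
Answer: $\frac{1}{2306566} \approx 4.3354 \cdot 10^{-7}$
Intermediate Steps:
$T{\left(W,z \right)} = \frac{W}{3} + \frac{z^{2}}{3}$ ($T{\left(W,z \right)} = \frac{z z + W}{3} = \frac{z^{2} + W}{3} = \frac{W + z^{2}}{3} = \frac{W}{3} + \frac{z^{2}}{3}$)
$Q = 4622$ ($Q = -2 + \left(5 \cdot 6 \cdot 2 + 8\right)^{2} = -2 + \left(30 \cdot 2 + 8\right)^{2} = -2 + \left(60 + 8\right)^{2} = -2 + 68^{2} = -2 + 4624 = 4622$)
$K{\left(c,u \right)} = 12 - 6 \left(-7 + c\right) \left(\frac{c}{3} + \frac{c^{2}}{3}\right)$
$- \frac{1}{Q + K{\left(107,-179 \right)}} = - \frac{1}{4622 + \left(12 - 2 \cdot 107^{3} + 12 \cdot 107^{2} + 14 \cdot 107\right)} = - \frac{1}{4622 + \left(12 - 2450086 + 12 \cdot 11449 + 1498\right)} = - \frac{1}{4622 + \left(12 - 2450086 + 137388 + 1498\right)} = - \frac{1}{4622 - 2311188} = - \frac{1}{-2306566} = \left(-1\right) \left(- \frac{1}{2306566}\right) = \frac{1}{2306566}$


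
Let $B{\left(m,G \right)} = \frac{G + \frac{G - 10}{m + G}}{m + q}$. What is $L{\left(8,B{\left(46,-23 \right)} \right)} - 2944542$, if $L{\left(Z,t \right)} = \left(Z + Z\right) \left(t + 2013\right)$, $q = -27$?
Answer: $- \frac{1272698950}{437} \approx -2.9124 \cdot 10^{6}$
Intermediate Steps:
$B{\left(m,G \right)} = \frac{G + \frac{-10 + G}{G + m}}{-27 + m}$ ($B{\left(m,G \right)} = \frac{G + \frac{G - 10}{m + G}}{m - 27} = \frac{G + \frac{-10 + G}{G + m}}{-27 + m}$)
$L{\left(Z,t \right)} = 2 Z \left(2013 + t\right)$
$L{\left(8,B{\left(46,-23 \right)} \right)} - 2944542 = 2 \cdot 8 \left(2013 + \frac{-10 - 23 + \left(-23\right)^{2} - 1058}{46^{2} - -621 - 1242 - 1058}\right) - 2944542 = 2 \cdot 8 \left(2013 + \frac{-10 - 23 + 529 - 1058}{2116 + 621 - 1242 - 1058}\right) - 2944542 = 2 \cdot 8 \left(2013 + \frac{1}{437} \left(-562\right)\right) - 2944542 = 2 \cdot 8 \left(2013 - \frac{562}{437}\right) - 2944542 = 2 \cdot 8 \cdot \frac{879119}{437} - 2944542 = \frac{14065904}{437} - 2944542 = - \frac{1272698950}{437}$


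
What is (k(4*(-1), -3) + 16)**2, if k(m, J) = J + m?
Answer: 81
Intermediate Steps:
(k(4*(-1), -3) + 16)**2 = ((-3 + 4*(-1)) + 16)**2 = ((-3 - 4) + 16)**2 = (-7 + 16)**2 = 9**2 = 81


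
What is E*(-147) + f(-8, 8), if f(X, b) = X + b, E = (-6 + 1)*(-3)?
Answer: -2205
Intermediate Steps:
E = 15 (E = -5*(-3) = 15)
E*(-147) + f(-8, 8) = 15*(-147) + (-8 + 8) = -2205 + 0 = -2205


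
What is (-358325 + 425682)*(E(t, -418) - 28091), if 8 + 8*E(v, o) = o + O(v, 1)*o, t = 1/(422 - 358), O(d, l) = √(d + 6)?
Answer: -7582848989/4 - 14077613*√385/32 ≈ -1.9043e+9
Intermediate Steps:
O(d, l) = √(6 + d)
t = 1/64 ≈ 0.015625
E(v, o) = -1 + o/8 + o*√(6 + v)/8 (E(v, o) = -1 + (o + √(6 + v)*o)/8 = -1 + (o + o*√(6 + v))/8 = -1 + (o/8 + o*√(6 + v)/8) = -1 + o/8 + o*√(6 + v)/8)
(-358325 + 425682)*(E(t, -418) - 28091) = (-358325 + 425682)*((-1 + (⅛)*(-418) + (⅛)*(-418)*√(6 + 1/64)) - 28091) = 67357*((-1 - 209/4 + (⅛)*(-418)*√(385/64)) - 28091) = 67357*((-1 - 209/4 + (⅛)*(-418)*(√385/8)) - 28091) = 67357*((-1 - 209/4 - 209*√385/32) - 28091) = 67357*((-213/4 - 209*√385/32) - 28091) = 67357*(-112577/4 - 209*√385/32) = -7582848989/4 - 14077613*√385/32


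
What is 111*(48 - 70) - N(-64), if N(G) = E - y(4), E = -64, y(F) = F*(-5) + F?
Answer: -2394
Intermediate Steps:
y(F) = -4*F (y(F) = -5*F + F = -4*F)
N(G) = -48 (N(G) = -64 - (-4)*4 = -64 - 1*(-16) = -64 + 16 = -48)
111*(48 - 70) - N(-64) = 111*(48 - 70) - 1*(-48) = 111*(-22) + 48 = -2442 + 48 = -2394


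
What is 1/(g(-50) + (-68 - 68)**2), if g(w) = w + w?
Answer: 1/18396 ≈ 5.4360e-5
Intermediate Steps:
g(w) = 2*w
1/(g(-50) + (-68 - 68)**2) = 1/(2*(-50) + (-68 - 68)**2) = 1/(-100 + (-136)**2) = 1/(-100 + 18496) = 1/18396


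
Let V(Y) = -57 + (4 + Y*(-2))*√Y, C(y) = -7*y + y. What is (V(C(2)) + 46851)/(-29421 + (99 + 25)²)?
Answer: -46794/14045 - 56*I*√3/14045 ≈ -3.3317 - 0.006906*I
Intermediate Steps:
C(y) = -6*y
V(Y) = -57 + √Y*(4 - 2*Y) (V(Y) = -57 + (4 - 2*Y)*√Y = -57 + √Y*(4 - 2*Y))
(V(C(2)) + 46851)/(-29421 + (99 + 25)²) = ((-57 - 2*(-24*I*√3) + 4*√(-6*2)) + 46851)/(-29421 + (99 + 25)²) = ((-57 - (-48)*I*√3 + 4*√(-12)) + 46851)/(-29421 + 124²) = ((-57 - (-48)*I*√3 + 4*(2*I*√3)) + 46851)/(-29421 + 15376) = ((-57 + 48*I*√3 + 8*I*√3) + 46851)/(-14045) = ((-57 + 56*I*√3) + 46851)*(-1/14045) = (46794 + 56*I*√3)*(-1/14045) = -46794/14045 - 56*I*√3/14045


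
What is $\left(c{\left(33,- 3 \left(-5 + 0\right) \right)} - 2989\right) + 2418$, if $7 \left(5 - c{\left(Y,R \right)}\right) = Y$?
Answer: $- \frac{3995}{7} \approx -570.71$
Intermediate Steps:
$c{\left(Y,R \right)} = 5 - \frac{Y}{7}$
$\left(c{\left(33,- 3 \left(-5 + 0\right) \right)} - 2989\right) + 2418 = \left(\left(5 - \frac{33}{7}\right) - 2989\right) + 2418 = \left(\frac{2}{7} - 2989\right) + 2418 = - \frac{20921}{7} + 2418 = - \frac{3995}{7}$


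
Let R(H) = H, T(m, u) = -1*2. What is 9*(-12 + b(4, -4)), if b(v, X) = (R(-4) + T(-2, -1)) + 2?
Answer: -144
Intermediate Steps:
T(m, u) = -2
b(v, X) = -4 (b(v, X) = (-4 - 2) + 2 = -6 + 2 = -4)
9*(-12 + b(4, -4)) = 9*(-12 - 4) = 9*(-16) = -144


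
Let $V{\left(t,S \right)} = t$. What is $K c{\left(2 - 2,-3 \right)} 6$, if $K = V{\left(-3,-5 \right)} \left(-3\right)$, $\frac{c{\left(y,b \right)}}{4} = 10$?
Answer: $2160$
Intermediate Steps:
$c{\left(y,b \right)} = 40$ ($c{\left(y,b \right)} = 4 \cdot 10 = 40$)
$K = 9$ ($K = \left(-3\right) \left(-3\right) = 9$)
$K c{\left(2 - 2,-3 \right)} 6 = 9 \cdot 40 \cdot 6 = 360 \cdot 6 = 2160$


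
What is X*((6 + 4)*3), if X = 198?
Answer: 5940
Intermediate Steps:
X*((6 + 4)*3) = 198*((6 + 4)*3) = 198*(10*3) = 198*30 = 5940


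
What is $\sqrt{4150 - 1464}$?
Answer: $\sqrt{2686} \approx 51.827$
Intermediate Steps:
$\sqrt{4150 - 1464} = \sqrt{2686}$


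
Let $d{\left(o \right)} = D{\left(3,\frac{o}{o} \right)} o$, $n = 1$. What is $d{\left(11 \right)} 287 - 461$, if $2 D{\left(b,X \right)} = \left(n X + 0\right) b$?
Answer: $\frac{8549}{2} \approx 4274.5$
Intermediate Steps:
$D{\left(b,X \right)} = \frac{X b}{2}$ ($D{\left(b,X \right)} = \frac{\left(1 X + 0\right) b}{2} = \frac{\left(X + 0\right) b}{2} = \frac{X b}{2}$)
$d{\left(o \right)} = \frac{3 o}{2}$ ($d{\left(o \right)} = \frac{1}{2} \frac{o}{o} 3 o = \frac{1}{2} \cdot 1 \cdot 3 o = \frac{3 o}{2}$)
$d{\left(11 \right)} 287 - 461 = \frac{3}{2} \cdot 11 \cdot 287 - 461 = \frac{33}{2} \cdot 287 - 461 = \frac{9471}{2} - 461 = \frac{8549}{2}$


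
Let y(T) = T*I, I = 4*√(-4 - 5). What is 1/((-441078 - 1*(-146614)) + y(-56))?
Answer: -4601/1354835920 + 21*I/2709671840 ≈ -3.396e-6 + 7.75e-9*I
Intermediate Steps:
I = 12*I (I = 4*√(-9) = 4*(3*I) = 12*I ≈ 12.0*I)
y(T) = 12*I*T (y(T) = T*(12*I) = 12*I*T)
1/((-441078 - 1*(-146614)) + y(-56)) = 1/((-441078 - 1*(-146614)) + 12*I*(-56)) = 1/((-441078 + 146614) - 672*I) = 1/(-294464 - 672*I) = (-294464 + 672*I)/86709498880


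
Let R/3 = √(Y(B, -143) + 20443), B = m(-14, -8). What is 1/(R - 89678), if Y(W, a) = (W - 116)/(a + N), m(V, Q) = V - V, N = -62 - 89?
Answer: -4394222/394056024979 - 7*√9015537/394056024979 ≈ -1.1205e-5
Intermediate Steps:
N = -151
m(V, Q) = 0
B = 0
Y(W, a) = (-116 + W)/(-151 + a) (Y(W, a) = (W - 116)/(a - 151) = (-116 + W)/(-151 + a))
R = √9015537/7 (R = 3*√((-116 + 0)/(-151 - 143) + 20443) = 3*√(-116/(-294) + 20443) = 3*√(-1/294*(-116) + 20443) = 3*√(58/147 + 20443) = 3*√(3005179/147) = 3*(√9015537/21) = √9015537/7 ≈ 428.94)
1/(R - 89678) = 1/(√9015537/7 - 89678) = 1/(-89678 + √9015537/7)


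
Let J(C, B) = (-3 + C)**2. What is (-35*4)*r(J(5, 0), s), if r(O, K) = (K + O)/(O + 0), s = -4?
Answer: 0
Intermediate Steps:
r(O, K) = (K + O)/O
(-35*4)*r(J(5, 0), s) = (-35*4)*((-4 + (-3 + 5)**2)/((-3 + 5)**2)) = (-5*28)*((-4 + 2**2)/(2**2)) = -140*(-4 + 4)/4 = -35*0 = -140*0 = 0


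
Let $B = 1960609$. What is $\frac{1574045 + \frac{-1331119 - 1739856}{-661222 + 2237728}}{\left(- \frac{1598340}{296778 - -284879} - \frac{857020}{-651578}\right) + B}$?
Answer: $\frac{470235713936518996131535}{585719493509546379931302} \approx 0.80283$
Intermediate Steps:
$\frac{1574045 + \frac{-1331119 - 1739856}{-661222 + 2237728}}{\left(- \frac{1598340}{296778 - -284879} - \frac{857020}{-651578}\right) + B} = \frac{1574045 + \frac{-1331119 - 1739856}{-661222 + 2237728}}{\left(- \frac{1598340}{296778 - -284879} - \frac{857020}{-651578}\right) + 1960609} = \frac{1574045 - \frac{3070975}{1576506}}{\left(- \frac{1598340}{296778 + 284879} - - \frac{428510}{325789}\right) + 1960609} = \frac{1574045 - \frac{3070975}{1576506}}{\left(- \frac{1598340}{581657} + \frac{428510}{325789}\right) + 1960609} = \frac{1574045 - \frac{3070975}{1576506}}{\left(\left(-1598340\right) \frac{1}{581657} + \frac{428510}{325789}\right) + 1960609} = \frac{2481488315795}{1576506 \left(\left(- \frac{1598340}{581657} + \frac{428510}{325789}\right) + 1960609\right)} = \frac{2481488315795}{1576506 \left(- \frac{271475749190}{189497452373} + 1960609\right)} = \frac{2481488315795}{1576506 \cdot \frac{371530139123825967}{189497452373}} = \frac{2481488315795}{1576506} \cdot \frac{189497452373}{371530139123825967} = \frac{470235713936518996131535}{585719493509546379931302}$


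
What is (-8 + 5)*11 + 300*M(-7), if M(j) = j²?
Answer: 14667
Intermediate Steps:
(-8 + 5)*11 + 300*M(-7) = (-8 + 5)*11 + 300*(-7)² = -3*11 + 300*49 = -33 + 14700 = 14667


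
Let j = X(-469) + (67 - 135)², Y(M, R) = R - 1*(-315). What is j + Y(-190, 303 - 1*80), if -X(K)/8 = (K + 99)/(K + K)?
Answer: 2419498/469 ≈ 5158.8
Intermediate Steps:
Y(M, R) = 315 + R (Y(M, R) = R + 315 = 315 + R)
X(K) = -4*(99 + K)/K (X(K) = -8*(K + 99)/(K + K) = -8*(99 + K)/(2*K) = -8*(99 + K)*1/(2*K) = -4*(99 + K)/K)
j = 2167176/469 (j = (-4 - 396/(-469)) + (67 - 135)² = (-4 - 396*(-1/469)) + (-68)² = (-4 + 396/469) + 4624 = -1480/469 + 4624 = 2167176/469 ≈ 4620.8)
j + Y(-190, 303 - 1*80) = 2167176/469 + (315 + (303 - 1*80)) = 2167176/469 + (315 + (303 - 80)) = 2167176/469 + (315 + 223) = 2167176/469 + 538 = 2419498/469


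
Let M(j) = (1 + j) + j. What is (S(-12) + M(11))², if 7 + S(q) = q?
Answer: 16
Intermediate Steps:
M(j) = 1 + 2*j
S(q) = -7 + q
(S(-12) + M(11))² = ((-7 - 12) + (1 + 2*11))² = (-19 + (1 + 22))² = (-19 + 23)² = 4² = 16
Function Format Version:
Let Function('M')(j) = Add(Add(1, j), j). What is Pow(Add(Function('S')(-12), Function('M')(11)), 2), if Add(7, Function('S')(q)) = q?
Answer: 16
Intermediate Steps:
Function('M')(j) = Add(1, Mul(2, j))
Function('S')(q) = Add(-7, q)
Pow(Add(Function('S')(-12), Function('M')(11)), 2) = Pow(Add(Add(-7, -12), Add(1, Mul(2, 11))), 2) = Pow(Add(-19, Add(1, 22)), 2) = Pow(Add(-19, 23), 2) = Pow(4, 2) = 16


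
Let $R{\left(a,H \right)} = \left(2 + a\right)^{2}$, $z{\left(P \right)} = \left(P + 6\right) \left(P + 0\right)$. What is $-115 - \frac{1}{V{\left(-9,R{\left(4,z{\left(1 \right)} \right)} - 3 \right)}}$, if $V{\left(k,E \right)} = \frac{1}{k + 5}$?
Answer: $-111$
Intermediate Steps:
$z{\left(P \right)} = P \left(6 + P\right)$ ($z{\left(P \right)} = \left(6 + P\right) P = P \left(6 + P\right)$)
$V{\left(k,E \right)} = \frac{1}{5 + k}$
$-115 - \frac{1}{V{\left(-9,R{\left(4,z{\left(1 \right)} \right)} - 3 \right)}} = -115 - \frac{1}{\frac{1}{5 - 9}} = -115 - \frac{1}{\frac{1}{-4}} = -115 - \frac{1}{- \frac{1}{4}} = -115 - -4 = -115 + 4 = -111$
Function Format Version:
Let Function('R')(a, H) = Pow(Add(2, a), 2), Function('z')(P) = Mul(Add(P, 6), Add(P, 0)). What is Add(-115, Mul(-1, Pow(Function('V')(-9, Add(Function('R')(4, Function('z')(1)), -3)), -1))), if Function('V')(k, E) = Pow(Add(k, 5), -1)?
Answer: -111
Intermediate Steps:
Function('z')(P) = Mul(P, Add(6, P)) (Function('z')(P) = Mul(Add(6, P), P) = Mul(P, Add(6, P)))
Function('V')(k, E) = Pow(Add(5, k), -1)
Add(-115, Mul(-1, Pow(Function('V')(-9, Add(Function('R')(4, Function('z')(1)), -3)), -1))) = Add(-115, Mul(-1, Pow(Pow(Add(5, -9), -1), -1))) = Add(-115, Mul(-1, Pow(Pow(-4, -1), -1))) = Add(-115, Mul(-1, Pow(Rational(-1, 4), -1))) = Add(-115, Mul(-1, -4)) = Add(-115, 4) = -111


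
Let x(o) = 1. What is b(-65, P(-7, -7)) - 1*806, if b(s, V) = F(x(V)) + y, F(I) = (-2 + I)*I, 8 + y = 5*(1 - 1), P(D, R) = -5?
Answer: -815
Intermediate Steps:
y = -8 (y = -8 + 5*(1 - 1) = -8 + 5*0 = -8 + 0 = -8)
F(I) = I*(-2 + I)
b(s, V) = -9 (b(s, V) = 1*(-2 + 1) - 8 = 1*(-1) - 8 = -1 - 8 = -9)
b(-65, P(-7, -7)) - 1*806 = -9 - 1*806 = -9 - 806 = -815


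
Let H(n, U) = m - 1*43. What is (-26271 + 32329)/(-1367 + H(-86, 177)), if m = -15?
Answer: -6058/1425 ≈ -4.2512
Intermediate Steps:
H(n, U) = -58 (H(n, U) = -15 - 1*43 = -15 - 43 = -58)
(-26271 + 32329)/(-1367 + H(-86, 177)) = (-26271 + 32329)/(-1367 - 58) = 6058/(-1425) = 6058*(-1/1425) = -6058/1425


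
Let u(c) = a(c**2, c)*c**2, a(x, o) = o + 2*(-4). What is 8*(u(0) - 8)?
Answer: -64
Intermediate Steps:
a(x, o) = -8 + o (a(x, o) = o - 8 = -8 + o)
u(c) = c**2*(-8 + c) (u(c) = (-8 + c)*c**2 = c**2*(-8 + c))
8*(u(0) - 8) = 8*(0**2*(-8 + 0) - 8) = 8*(0*(-8) - 8) = 8*(0 - 8) = 8*(-8) = -64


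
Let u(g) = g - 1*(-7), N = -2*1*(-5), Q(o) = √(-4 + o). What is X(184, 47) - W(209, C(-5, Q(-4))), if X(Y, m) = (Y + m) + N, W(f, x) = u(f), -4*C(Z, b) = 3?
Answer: 25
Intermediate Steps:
N = 10 (N = -2*(-5) = 10)
u(g) = 7 + g (u(g) = g + 7 = 7 + g)
C(Z, b) = -¾ (C(Z, b) = -¼*3 = -¾)
W(f, x) = 7 + f
X(Y, m) = 10 + Y + m (X(Y, m) = (Y + m) + 10 = 10 + Y + m)
X(184, 47) - W(209, C(-5, Q(-4))) = (10 + 184 + 47) - (7 + 209) = 241 - 1*216 = 241 - 216 = 25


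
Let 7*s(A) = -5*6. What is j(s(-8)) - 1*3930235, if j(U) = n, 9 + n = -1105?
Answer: -3931349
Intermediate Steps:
n = -1114 (n = -9 - 1105 = -1114)
s(A) = -30/7 (s(A) = (-5*6)/7 = (⅐)*(-30) = -30/7)
j(U) = -1114
j(s(-8)) - 1*3930235 = -1114 - 1*3930235 = -1114 - 3930235 = -3931349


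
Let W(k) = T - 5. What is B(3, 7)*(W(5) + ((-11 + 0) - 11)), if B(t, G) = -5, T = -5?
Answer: 160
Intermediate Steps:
W(k) = -10 (W(k) = -5 - 5 = -10)
B(3, 7)*(W(5) + ((-11 + 0) - 11)) = -5*(-10 + ((-11 + 0) - 11)) = -5*(-10 + (-11 - 11)) = -5*(-10 - 22) = -5*(-32) = 160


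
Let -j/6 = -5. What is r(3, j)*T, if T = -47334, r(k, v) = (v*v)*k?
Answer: -127801800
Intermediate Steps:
j = 30 (j = -6*(-5) = 30)
r(k, v) = k*v**2 (r(k, v) = v**2*k = k*v**2)
r(3, j)*T = (3*30**2)*(-47334) = (3*900)*(-47334) = 2700*(-47334) = -127801800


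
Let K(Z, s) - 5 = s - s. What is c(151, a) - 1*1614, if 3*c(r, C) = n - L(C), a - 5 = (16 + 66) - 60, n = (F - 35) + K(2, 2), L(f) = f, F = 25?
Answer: -4874/3 ≈ -1624.7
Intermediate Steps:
K(Z, s) = 5 (K(Z, s) = 5 + (s - s) = 5 + 0 = 5)
n = -5 (n = (25 - 35) + 5 = -10 + 5 = -5)
a = 27 (a = 5 + ((16 + 66) - 60) = 5 + (82 - 60) = 5 + 22 = 27)
c(r, C) = -5/3 - C/3 (c(r, C) = (-5 - C)/3 = -5/3 - C/3)
c(151, a) - 1*1614 = (-5/3 - 1/3*27) - 1*1614 = (-5/3 - 9) - 1614 = -32/3 - 1614 = -4874/3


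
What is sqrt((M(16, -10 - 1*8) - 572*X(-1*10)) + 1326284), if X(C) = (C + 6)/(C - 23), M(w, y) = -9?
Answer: sqrt(11935851)/3 ≈ 1151.6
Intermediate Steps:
X(C) = (6 + C)/(-23 + C)
sqrt((M(16, -10 - 1*8) - 572*X(-1*10)) + 1326284) = sqrt((-9 - 572*(6 - 1*10)/(-23 - 1*10)) + 1326284) = sqrt((-9 - 572*(6 - 10)/(-23 - 10)) + 1326284) = sqrt((-9 - 572*(-4)/(-33)) + 1326284) = sqrt((-9 - (-52)*(-4)/3) + 1326284) = sqrt((-9 - 572*4/33) + 1326284) = sqrt((-9 - 208/3) + 1326284) = sqrt(-235/3 + 1326284) = sqrt(3978617/3) = sqrt(11935851)/3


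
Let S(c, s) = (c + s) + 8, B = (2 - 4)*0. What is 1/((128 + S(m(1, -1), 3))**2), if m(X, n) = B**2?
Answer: 1/19321 ≈ 5.1757e-5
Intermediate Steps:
B = 0 (B = -2*0 = 0)
m(X, n) = 0 (m(X, n) = 0**2 = 0)
S(c, s) = 8 + c + s
1/((128 + S(m(1, -1), 3))**2) = 1/((128 + (8 + 0 + 3))**2) = 1/((128 + 11)**2) = 1/(139**2) = 1/19321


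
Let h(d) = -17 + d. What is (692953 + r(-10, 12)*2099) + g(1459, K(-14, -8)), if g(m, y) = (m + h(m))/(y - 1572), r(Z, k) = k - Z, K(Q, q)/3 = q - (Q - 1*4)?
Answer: 379912367/514 ≈ 7.3913e+5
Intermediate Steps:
K(Q, q) = 12 - 3*Q + 3*q (K(Q, q) = 3*(q - (Q - 1*4)) = 3*(q - (Q - 4)) = 3*(q - (-4 + Q)) = 3*(q + (4 - Q)) = 3*(4 + q - Q) = 12 - 3*Q + 3*q)
g(m, y) = (-17 + 2*m)/(-1572 + y) (g(m, y) = (m + (-17 + m))/(y - 1572) = (-17 + 2*m)/(-1572 + y))
(692953 + r(-10, 12)*2099) + g(1459, K(-14, -8)) = (692953 + (12 - 1*(-10))*2099) + (-17 + 2*1459)/(-1572 + (12 - 3*(-14) + 3*(-8))) = (692953 + (12 + 10)*2099) + (-17 + 2918)/(-1572 + (12 + 42 - 24)) = (692953 + 22*2099) + 2901/(-1572 + 30) = (692953 + 46178) + 2901/(-1542) = 739131 - 1/1542*2901 = 739131 - 967/514 = 379912367/514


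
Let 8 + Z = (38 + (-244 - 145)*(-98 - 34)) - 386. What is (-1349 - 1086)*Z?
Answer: -124165520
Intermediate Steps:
Z = 50992 (Z = -8 + ((38 + (-244 - 145)*(-98 - 34)) - 386) = -8 + ((38 - 389*(-132)) - 386) = -8 + ((38 + 51348) - 386) = -8 + (51386 - 386) = -8 + 51000 = 50992)
(-1349 - 1086)*Z = (-1349 - 1086)*50992 = -2435*50992 = -124165520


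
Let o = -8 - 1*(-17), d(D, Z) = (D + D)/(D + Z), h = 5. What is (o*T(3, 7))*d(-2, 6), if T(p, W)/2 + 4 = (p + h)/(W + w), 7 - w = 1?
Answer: 792/13 ≈ 60.923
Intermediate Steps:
w = 6 (w = 7 - 1*1 = 7 - 1 = 6)
T(p, W) = -8 + 2*(5 + p)/(6 + W) (T(p, W) = -8 + 2*((p + 5)/(W + 6)) = -8 + 2*((5 + p)/(6 + W)) = -8 + 2*(5 + p)/(6 + W))
d(D, Z) = 2*D/(D + Z) (d(D, Z) = (2*D)/(D + Z) = 2*D/(D + Z))
o = 9 (o = -8 + 17 = 9)
(o*T(3, 7))*d(-2, 6) = (9*(2*(-19 + 3 - 4*7)/(6 + 7)))*(2*(-2)/(-2 + 6)) = (9*(2*(-19 + 3 - 28)/13))*(2*(-2)/4) = (9*(2*(1/13)*(-44)))*(2*(-2)*(1/4)) = (9*(-88/13))*(-1) = -792/13*(-1) = 792/13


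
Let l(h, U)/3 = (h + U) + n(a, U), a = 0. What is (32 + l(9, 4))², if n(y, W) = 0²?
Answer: 5041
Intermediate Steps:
n(y, W) = 0
l(h, U) = 3*U + 3*h (l(h, U) = 3*((h + U) + 0) = 3*((U + h) + 0) = 3*(U + h) = 3*U + 3*h)
(32 + l(9, 4))² = (32 + (3*4 + 3*9))² = (32 + (12 + 27))² = (32 + 39)² = 71² = 5041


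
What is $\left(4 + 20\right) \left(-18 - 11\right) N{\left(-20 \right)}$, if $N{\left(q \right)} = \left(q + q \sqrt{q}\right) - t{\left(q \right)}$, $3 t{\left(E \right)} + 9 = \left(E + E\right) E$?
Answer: $197432 + 27840 i \sqrt{5} \approx 1.9743 \cdot 10^{5} + 62252.0 i$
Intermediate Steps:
$t{\left(E \right)} = -3 + \frac{2 E^{2}}{3}$ ($t{\left(E \right)} = -3 + \frac{\left(E + E\right) E}{3} = -3 + \frac{2 E E}{3} = -3 + \frac{2 E^{2}}{3}$)
$N{\left(q \right)} = 3 + q + q^{\frac{3}{2}} - \frac{2 q^{2}}{3}$ ($N{\left(q \right)} = \left(q + q \sqrt{q}\right) - \left(-3 + \frac{2 q^{2}}{3}\right) = \left(q + q^{\frac{3}{2}}\right) - \left(-3 + \frac{2 q^{2}}{3}\right) = 3 + q + q^{\frac{3}{2}} - \frac{2 q^{2}}{3}$)
$\left(4 + 20\right) \left(-18 - 11\right) N{\left(-20 \right)} = \left(4 + 20\right) \left(-18 - 11\right) \left(3 - 20 + \left(-20\right)^{\frac{3}{2}} - \frac{2 \left(-20\right)^{2}}{3}\right) = 24 \left(-29\right) \left(3 - 20 - 40 i \sqrt{5} - \frac{800}{3}\right) = - 696 \left(3 - 20 - 40 i \sqrt{5} - \frac{800}{3}\right) = - 696 \left(- \frac{851}{3} - 40 i \sqrt{5}\right) = 197432 + 27840 i \sqrt{5}$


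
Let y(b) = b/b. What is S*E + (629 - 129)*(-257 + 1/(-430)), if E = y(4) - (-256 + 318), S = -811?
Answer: -3398297/43 ≈ -79030.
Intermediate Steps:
y(b) = 1
E = -61 (E = 1 - (-256 + 318) = 1 - 1*62 = 1 - 62 = -61)
S*E + (629 - 129)*(-257 + 1/(-430)) = -811*(-61) + (629 - 129)*(-257 + 1/(-430)) = 49471 + 500*(-257 - 1/430) = 49471 + 500*(-110511/430) = 49471 - 5525550/43 = -3398297/43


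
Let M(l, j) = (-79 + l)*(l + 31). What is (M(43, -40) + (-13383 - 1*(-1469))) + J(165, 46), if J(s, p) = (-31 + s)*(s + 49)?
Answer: 14098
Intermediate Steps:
J(s, p) = (-31 + s)*(49 + s)
M(l, j) = (-79 + l)*(31 + l)
(M(43, -40) + (-13383 - 1*(-1469))) + J(165, 46) = ((-2449 + 43**2 - 48*43) + (-13383 - 1*(-1469))) + (-1519 + 165**2 + 18*165) = ((-2449 + 1849 - 2064) + (-13383 + 1469)) + (-1519 + 27225 + 2970) = (-2664 - 11914) + 28676 = -14578 + 28676 = 14098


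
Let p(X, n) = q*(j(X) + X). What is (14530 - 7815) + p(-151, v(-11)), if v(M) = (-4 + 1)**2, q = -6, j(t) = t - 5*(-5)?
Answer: 8377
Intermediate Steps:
j(t) = 25 + t (j(t) = t + 25 = 25 + t)
v(M) = 9 (v(M) = (-3)**2 = 9)
p(X, n) = -150 - 12*X (p(X, n) = -6*((25 + X) + X) = -6*(25 + 2*X) = -150 - 12*X)
(14530 - 7815) + p(-151, v(-11)) = (14530 - 7815) + (-150 - 12*(-151)) = 6715 + (-150 + 1812) = 6715 + 1662 = 8377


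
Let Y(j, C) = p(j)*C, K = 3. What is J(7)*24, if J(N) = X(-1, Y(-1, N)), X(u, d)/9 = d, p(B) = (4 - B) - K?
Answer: 3024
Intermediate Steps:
p(B) = 1 - B (p(B) = (4 - B) - 1*3 = (4 - B) - 3 = 1 - B)
Y(j, C) = C*(1 - j) (Y(j, C) = (1 - j)*C = C*(1 - j))
X(u, d) = 9*d
J(N) = 18*N (J(N) = 9*(N*(1 - 1*(-1))) = 9*(N*(1 + 1)) = 9*(N*2) = 9*(2*N) = 18*N)
J(7)*24 = (18*7)*24 = 126*24 = 3024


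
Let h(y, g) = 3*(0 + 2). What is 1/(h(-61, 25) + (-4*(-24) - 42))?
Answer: 1/60 ≈ 0.016667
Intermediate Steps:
h(y, g) = 6 (h(y, g) = 3*2 = 6)
1/(h(-61, 25) + (-4*(-24) - 42)) = 1/(6 + (-4*(-24) - 42)) = 1/(6 + (96 - 42)) = 1/(6 + 54) = 1/60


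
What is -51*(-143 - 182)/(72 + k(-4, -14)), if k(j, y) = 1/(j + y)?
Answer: 59670/259 ≈ 230.39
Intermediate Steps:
-51*(-143 - 182)/(72 + k(-4, -14)) = -51*(-143 - 182)/(72 + 1/(-4 - 14)) = -(-16575)/(72 + 1/(-18)) = -(-16575)/(72 - 1/18) = -(-16575)/1295/18 = -(-16575)*18/1295 = -51*(-1170/259) = 59670/259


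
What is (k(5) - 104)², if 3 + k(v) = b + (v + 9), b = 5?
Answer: 7744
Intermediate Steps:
k(v) = 11 + v (k(v) = -3 + (5 + (v + 9)) = -3 + (5 + (9 + v)) = -3 + (14 + v) = 11 + v)
(k(5) - 104)² = ((11 + 5) - 104)² = (16 - 104)² = (-88)² = 7744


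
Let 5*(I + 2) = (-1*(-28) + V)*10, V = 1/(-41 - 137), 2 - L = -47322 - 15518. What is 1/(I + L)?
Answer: 89/5597743 ≈ 1.5899e-5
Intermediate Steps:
L = 62842 (L = 2 - (-47322 - 15518) = 2 - 1*(-62840) = 2 + 62840 = 62842)
V = -1/178 (V = 1/(-178) = -1/178 ≈ -0.0056180)
I = 4805/89 (I = -2 + ((-1*(-28) - 1/178)*10)/5 = -2 + ((28 - 1/178)*10)/5 = -2 + ((4983/178)*10)/5 = -2 + (⅕)*(24915/89) = -2 + 4983/89 = 4805/89 ≈ 53.989)
1/(I + L) = 1/(4805/89 + 62842) = 1/(5597743/89) = 89/5597743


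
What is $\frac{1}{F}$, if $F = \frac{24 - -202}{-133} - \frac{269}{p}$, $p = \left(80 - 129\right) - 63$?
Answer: $\frac{2128}{1495} \approx 1.4234$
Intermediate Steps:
$p = -112$ ($p = -49 - 63 = -112$)
$F = \frac{1495}{2128}$ ($F = \frac{24 - -202}{-133} - \frac{269}{-112} = \left(24 + 202\right) \left(- \frac{1}{133}\right) - - \frac{269}{112} = 226 \left(- \frac{1}{133}\right) + \frac{269}{112} = - \frac{226}{133} + \frac{269}{112} = \frac{1495}{2128} \approx 0.70254$)
$\frac{1}{F} = \frac{1}{\frac{1495}{2128}} = \frac{2128}{1495}$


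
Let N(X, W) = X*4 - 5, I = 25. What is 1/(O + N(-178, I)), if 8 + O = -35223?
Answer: -1/35948 ≈ -2.7818e-5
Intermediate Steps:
O = -35231 (O = -8 - 35223 = -35231)
N(X, W) = -5 + 4*X (N(X, W) = 4*X - 5 = -5 + 4*X)
1/(O + N(-178, I)) = 1/(-35231 + (-5 + 4*(-178))) = 1/(-35231 + (-5 - 712)) = 1/(-35231 - 717) = 1/(-35948) = -1/35948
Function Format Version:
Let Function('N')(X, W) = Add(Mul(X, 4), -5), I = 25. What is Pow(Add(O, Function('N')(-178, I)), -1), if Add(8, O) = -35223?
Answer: Rational(-1, 35948) ≈ -2.7818e-5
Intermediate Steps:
O = -35231 (O = Add(-8, -35223) = -35231)
Function('N')(X, W) = Add(-5, Mul(4, X)) (Function('N')(X, W) = Add(Mul(4, X), -5) = Add(-5, Mul(4, X)))
Pow(Add(O, Function('N')(-178, I)), -1) = Pow(Add(-35231, Add(-5, Mul(4, -178))), -1) = Pow(Add(-35231, Add(-5, -712)), -1) = Pow(Add(-35231, -717), -1) = Pow(-35948, -1) = Rational(-1, 35948)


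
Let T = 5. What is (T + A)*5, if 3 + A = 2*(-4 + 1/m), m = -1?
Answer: -40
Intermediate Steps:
A = -13 (A = -3 + 2*(-4 + 1/(-1)) = -3 + 2*(-4 - 1) = -3 + 2*(-5) = -3 - 10 = -13)
(T + A)*5 = (5 - 13)*5 = -8*5 = -40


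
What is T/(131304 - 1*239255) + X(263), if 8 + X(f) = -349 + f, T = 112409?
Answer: -10259803/107951 ≈ -95.041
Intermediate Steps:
X(f) = -357 + f (X(f) = -8 + (-349 + f) = -357 + f)
T/(131304 - 1*239255) + X(263) = 112409/(131304 - 1*239255) + (-357 + 263) = 112409/(131304 - 239255) - 94 = 112409/(-107951) - 94 = 112409*(-1/107951) - 94 = -112409/107951 - 94 = -10259803/107951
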